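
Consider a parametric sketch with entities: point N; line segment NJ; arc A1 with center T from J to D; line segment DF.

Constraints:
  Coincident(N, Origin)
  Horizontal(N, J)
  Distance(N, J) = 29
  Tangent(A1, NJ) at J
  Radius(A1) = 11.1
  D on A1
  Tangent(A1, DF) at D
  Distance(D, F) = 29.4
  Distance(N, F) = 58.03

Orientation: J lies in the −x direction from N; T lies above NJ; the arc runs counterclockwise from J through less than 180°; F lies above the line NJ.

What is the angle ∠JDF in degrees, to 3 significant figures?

112°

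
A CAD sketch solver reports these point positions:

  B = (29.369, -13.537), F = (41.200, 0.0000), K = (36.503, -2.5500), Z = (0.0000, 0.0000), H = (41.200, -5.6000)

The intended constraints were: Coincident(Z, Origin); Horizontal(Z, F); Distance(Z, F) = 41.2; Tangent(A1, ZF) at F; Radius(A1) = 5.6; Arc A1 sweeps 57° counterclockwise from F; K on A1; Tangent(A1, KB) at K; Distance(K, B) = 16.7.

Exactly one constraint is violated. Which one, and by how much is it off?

Distance(K, B) = 16.7 — off by 3.60.

Z = (0.00, 0.00) ✓; Z.y = 0.00, F.y = 0.00 ✓; |ZF| = 41.20 ✓; ∠(HF, FZ) = 90.00° ✓; |HF| = 5.600 ✓; bearing(H→K) − bearing(H→F) = 57.00° ✓; |HK| = 5.600 ✓; ∠(HK, KB) = 90.00° ✓; |KB| = 13.10 ✗.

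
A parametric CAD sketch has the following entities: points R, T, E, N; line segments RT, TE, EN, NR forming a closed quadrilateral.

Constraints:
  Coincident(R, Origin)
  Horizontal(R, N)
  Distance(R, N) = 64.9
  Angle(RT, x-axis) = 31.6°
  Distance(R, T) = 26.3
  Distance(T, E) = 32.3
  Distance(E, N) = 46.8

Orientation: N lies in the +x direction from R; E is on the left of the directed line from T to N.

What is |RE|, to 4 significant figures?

57.40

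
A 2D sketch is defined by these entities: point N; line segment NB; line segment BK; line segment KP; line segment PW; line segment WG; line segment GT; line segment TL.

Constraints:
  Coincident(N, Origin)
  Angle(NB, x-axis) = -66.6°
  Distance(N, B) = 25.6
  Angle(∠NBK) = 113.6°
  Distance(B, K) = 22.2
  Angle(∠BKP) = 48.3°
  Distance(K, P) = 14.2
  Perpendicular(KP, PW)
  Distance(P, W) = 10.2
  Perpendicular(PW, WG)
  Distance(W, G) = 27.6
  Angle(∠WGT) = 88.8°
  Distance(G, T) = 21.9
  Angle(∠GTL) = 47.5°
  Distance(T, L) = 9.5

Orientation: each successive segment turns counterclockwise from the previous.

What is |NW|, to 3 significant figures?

25.0

∠BKP = 48.3° gives KP at 132° from the x-axis; with |KP| = 14.2, P = (23.0, -12.9). KP ⟂ PW, so PW runs at -138°; with |PW| = 10.2, W = (15.3, -19.7). Then |NW| = |W − N| = 25.0.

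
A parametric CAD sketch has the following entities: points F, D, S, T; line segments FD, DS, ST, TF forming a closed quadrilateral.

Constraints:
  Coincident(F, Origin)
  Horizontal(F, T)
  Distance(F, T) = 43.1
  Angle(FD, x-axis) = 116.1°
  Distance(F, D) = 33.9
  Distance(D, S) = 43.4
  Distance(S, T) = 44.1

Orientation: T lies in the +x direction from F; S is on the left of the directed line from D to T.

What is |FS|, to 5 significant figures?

49.273

F is at the origin; F and T share the same y with |FT| = 43.1 and T in +x, so T = (43.1, 0). FD runs at 116.1° with |FD| = 33.9, so D = (-14.914, 30.443). S is determined by |DS| = 43.4 and |ST| = 44.1 together: it lies at the intersection of circle(D, 43.4) and circle(T, 44.1). With |DT| = 65.516, the foot of the radical line on DT is 32.291 from D and the perpendicular offset is √(43.4² − 32.291²) = 28.998. Taking the left-of-DT solution: S = (27.153, 41.116).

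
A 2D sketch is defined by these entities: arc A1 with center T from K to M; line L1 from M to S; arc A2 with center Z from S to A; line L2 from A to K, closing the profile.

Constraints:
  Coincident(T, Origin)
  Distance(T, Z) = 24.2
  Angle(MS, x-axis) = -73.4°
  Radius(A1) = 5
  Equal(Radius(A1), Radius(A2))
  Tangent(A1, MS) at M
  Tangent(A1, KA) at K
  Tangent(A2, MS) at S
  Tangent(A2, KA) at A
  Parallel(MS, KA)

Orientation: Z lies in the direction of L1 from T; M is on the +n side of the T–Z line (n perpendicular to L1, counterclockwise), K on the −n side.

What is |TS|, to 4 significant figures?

24.71

Tangency of A1 to both parallel lines with radius 5.0 puts M and K at T ± 5.0·n: M = (4.792, 1.428), K = (-4.792, -1.428). Equal radii place S and A the same way about Z: S = Z + 5.0·n = (11.71, -21.76), A = Z − 5.0·n = (2.122, -24.62). Then |TS| = |S − T| = 24.71.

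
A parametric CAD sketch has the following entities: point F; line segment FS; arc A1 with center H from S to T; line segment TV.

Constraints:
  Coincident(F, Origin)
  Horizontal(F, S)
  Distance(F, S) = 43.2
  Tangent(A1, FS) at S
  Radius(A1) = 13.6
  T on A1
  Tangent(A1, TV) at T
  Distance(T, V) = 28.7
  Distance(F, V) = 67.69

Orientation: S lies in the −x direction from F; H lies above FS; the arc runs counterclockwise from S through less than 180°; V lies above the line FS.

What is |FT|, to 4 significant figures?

39.63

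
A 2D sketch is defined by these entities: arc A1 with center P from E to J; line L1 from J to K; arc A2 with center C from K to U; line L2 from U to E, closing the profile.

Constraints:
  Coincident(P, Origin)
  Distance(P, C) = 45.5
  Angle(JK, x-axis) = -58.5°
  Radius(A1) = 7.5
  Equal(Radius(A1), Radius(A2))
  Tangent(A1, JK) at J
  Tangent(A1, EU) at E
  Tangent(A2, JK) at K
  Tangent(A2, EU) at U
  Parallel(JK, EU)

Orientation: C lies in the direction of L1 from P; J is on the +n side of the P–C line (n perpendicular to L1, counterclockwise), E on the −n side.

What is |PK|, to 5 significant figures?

46.114

The slot axis is L1's direction at -58.5°, so u = (cos -58.5°, sin -58.5°) = (0.52250, -0.85264) and n = (−sin -58.5°, cos -58.5°) = (0.85264, 0.52250). P is at the origin and C lies 45.5 along u from P, so C = 45.5·u = (23.774, -38.795). Tangency of A1 to both parallel lines with radius 7.5 puts J and E at P ± 7.5·n: J = (6.3948, 3.9187), E = (-6.3948, -3.9187). Equal radii place K and U the same way about C: K = C + 7.5·n = (30.168, -34.876), U = C − 7.5·n = (17.379, -42.714). Then |PK| = |K − P| = 46.114.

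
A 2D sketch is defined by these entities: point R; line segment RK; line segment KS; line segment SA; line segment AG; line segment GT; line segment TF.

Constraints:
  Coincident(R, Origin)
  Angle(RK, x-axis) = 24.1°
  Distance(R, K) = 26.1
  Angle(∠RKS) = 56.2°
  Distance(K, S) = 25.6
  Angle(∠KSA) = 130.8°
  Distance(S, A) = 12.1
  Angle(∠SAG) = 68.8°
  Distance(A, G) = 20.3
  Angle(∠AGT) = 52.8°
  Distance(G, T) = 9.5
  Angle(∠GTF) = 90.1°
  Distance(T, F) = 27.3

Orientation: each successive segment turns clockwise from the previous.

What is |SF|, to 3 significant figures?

23.3

R is at the origin; RK runs at 24.1° with length 26.1, so K = (23.8, 10.7). ∠RKS = 56.2° gives KS at -99.7° from the x-axis; with |KS| = 25.6, S = (19.5, -14.6). ∠KSA = 130.8° gives SA at -149° from the x-axis; with |SA| = 12.1, A = (9.15, -20.8). ∠SAG = 68.8° gives AG at 99.9° from the x-axis; with |AG| = 20.3, G = (5.66, -0.829). ∠AGT = 52.8° gives GT at -27.3° from the x-axis; with |GT| = 9.5, T = (14.1, -5.19). ∠GTF = 90.1° gives TF at -117° from the x-axis; with |TF| = 27.3, F = (1.62, -29.5). Then |SF| = |F − S| = 23.3.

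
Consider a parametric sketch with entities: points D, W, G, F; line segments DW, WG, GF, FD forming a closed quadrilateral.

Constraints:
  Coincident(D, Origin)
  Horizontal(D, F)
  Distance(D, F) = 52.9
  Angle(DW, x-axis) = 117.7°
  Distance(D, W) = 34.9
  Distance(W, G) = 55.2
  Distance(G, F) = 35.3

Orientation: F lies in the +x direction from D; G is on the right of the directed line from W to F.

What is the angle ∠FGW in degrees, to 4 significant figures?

111.7°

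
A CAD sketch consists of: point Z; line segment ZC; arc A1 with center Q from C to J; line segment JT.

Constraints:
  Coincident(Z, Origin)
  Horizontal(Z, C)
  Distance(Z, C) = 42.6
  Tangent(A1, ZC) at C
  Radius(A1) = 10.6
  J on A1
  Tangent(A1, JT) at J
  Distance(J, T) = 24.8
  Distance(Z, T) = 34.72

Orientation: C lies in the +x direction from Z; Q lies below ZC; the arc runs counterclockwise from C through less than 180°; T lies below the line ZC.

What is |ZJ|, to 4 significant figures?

33.75

Checks: ∠(QC, CZ) = 90.00° ✓; |QJ| = 10.60 ✓; ∠(QJ, JT) = 90.00° ✓; |JT| = 24.80 ✓; |ZT| = 34.72 ✓.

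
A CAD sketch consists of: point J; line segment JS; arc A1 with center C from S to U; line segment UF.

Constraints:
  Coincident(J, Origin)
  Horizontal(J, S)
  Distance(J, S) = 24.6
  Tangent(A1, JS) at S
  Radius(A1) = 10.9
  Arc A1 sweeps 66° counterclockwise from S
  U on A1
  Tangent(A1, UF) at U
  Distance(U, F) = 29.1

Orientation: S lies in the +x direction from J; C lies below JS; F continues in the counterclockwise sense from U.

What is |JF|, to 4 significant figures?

33.17

On A1, S sits at bearing 90° from C; a 66° counterclockwise sweep puts U at bearing 156°, so U = C + 10.9·(cos 156°, sin 156°) = (14.64, -6.467). Tangency of A1 to UF means the radius CU is perpendicular to UF, so UF runs along (−sin 156°, cos 156°); with |UF| = 29.1, F = (2.806, -33.05). Then |JF| = |F − J| = 33.17.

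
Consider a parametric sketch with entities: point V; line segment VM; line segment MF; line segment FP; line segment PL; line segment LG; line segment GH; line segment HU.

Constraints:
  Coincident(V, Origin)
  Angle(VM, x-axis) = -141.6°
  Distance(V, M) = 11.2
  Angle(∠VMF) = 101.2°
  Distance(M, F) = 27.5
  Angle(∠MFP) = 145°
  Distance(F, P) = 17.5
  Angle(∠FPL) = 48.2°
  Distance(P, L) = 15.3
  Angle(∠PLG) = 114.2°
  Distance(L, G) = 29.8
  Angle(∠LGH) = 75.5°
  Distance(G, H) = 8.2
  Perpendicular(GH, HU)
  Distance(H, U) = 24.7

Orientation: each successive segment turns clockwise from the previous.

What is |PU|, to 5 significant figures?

15.843

∠LGH = 75.5° gives GH at 162.50° from the x-axis; with |GH| = 8.2, H = (-29.903, -6.4856). The perpendicularity gives HU at right angles to GH, so HU runs at 72.500°; with |HU| = 24.7, U = (-22.475, 17.071). Then |PU| = |U − P| = 15.843.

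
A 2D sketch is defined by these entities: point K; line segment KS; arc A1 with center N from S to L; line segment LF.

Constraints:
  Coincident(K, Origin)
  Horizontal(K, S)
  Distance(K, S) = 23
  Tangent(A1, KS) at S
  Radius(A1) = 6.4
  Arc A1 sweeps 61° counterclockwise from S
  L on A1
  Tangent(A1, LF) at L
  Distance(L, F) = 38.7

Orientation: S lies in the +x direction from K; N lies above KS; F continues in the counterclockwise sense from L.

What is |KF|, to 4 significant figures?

60.19

K is at the origin; K and S share the same y with |KS| = 23.0 and S on the +x side, so S = (23.00, 0.000). Since A1 is tangent to KS there, NS ⟂ KS, so N = S + (0, 6.4) = (23.00, 6.400). On A1, S sits at bearing -90° from N; a 61° counterclockwise sweep puts L at bearing -29°, so L = N + 6.4·(cos -29°, sin -29°) = (28.60, 3.297). Tangency of A1 to LF means the radius NL is perpendicular to LF, so LF runs along (−sin -29°, cos -29°); with |LF| = 38.7, F = (47.36, 37.15). Then |KF| = |F − K| = 60.19.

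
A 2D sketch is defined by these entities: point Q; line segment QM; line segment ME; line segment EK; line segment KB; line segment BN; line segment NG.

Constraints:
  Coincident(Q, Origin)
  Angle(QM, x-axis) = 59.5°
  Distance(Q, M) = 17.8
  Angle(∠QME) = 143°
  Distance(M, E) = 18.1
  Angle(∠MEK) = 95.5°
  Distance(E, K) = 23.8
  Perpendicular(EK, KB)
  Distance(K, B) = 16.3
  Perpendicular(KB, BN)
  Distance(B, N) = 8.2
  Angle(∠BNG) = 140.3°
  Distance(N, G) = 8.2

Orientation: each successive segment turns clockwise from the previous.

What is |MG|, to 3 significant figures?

13.0

Q is at the origin; QM runs at 59.5° with length 17.8, so M = (9.03, 15.3). ∠QME = 143.0° gives ME at 22.5° from the x-axis; with |ME| = 18.1, E = (25.8, 22.3). ∠MEK = 95.5° gives EK at -62.0° from the x-axis; with |EK| = 23.8, K = (36.9, 1.25). The perpendicularity gives KB at right angles to EK, so KB runs at -152°; with |KB| = 16.3, B = (22.5, -6.40). KB is perpendicular to BN, so BN runs at 118°; with |BN| = 8.2, N = (18.7, 0.837). ∠BNG = 140.3° gives NG at 78.3° from the x-axis; with |NG| = 8.2, G = (20.4, 8.87). Then |MG| = |G − M| = 13.0.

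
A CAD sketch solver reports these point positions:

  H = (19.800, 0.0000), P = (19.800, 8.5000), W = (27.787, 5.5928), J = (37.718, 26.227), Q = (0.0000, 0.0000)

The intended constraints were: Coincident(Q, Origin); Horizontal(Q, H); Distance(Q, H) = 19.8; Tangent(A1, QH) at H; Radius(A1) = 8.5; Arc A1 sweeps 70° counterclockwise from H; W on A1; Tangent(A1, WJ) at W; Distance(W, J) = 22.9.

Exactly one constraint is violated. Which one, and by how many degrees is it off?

Tangent(A1, WJ) at W — off by 5.70°.

Q = (0.00, 0.00) ✓; Q.y = 0.00, H.y = 0.00 ✓; |QH| = 19.80 ✓; ∠(PH, HQ) = 90.00° ✓; |PH| = 8.500 ✓; bearing(P→W) − bearing(P→H) = 70.00° ✓; |PW| = 8.500 ✓; ∠(PW, WJ) = 95.70° ✗; |WJ| = 22.90 ✓.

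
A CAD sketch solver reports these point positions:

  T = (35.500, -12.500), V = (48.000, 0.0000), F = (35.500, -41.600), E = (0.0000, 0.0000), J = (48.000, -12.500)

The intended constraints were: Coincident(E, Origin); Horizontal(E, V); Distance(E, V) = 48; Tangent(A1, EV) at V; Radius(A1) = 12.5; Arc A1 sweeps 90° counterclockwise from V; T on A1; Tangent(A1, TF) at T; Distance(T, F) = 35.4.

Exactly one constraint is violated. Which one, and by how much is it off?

Distance(T, F) = 35.4 — off by 6.30.

E = (0.00, 0.00) ✓; E.y = 0.00, V.y = 0.00 ✓; |EV| = 48.00 ✓; ∠(JV, VE) = 90.00° ✓; |JV| = 12.50 ✓; bearing(J→T) − bearing(J→V) = 90.00° ✓; |JT| = 12.50 ✓; ∠(JT, TF) = 90.00° ✓; |TF| = 29.10 ✗.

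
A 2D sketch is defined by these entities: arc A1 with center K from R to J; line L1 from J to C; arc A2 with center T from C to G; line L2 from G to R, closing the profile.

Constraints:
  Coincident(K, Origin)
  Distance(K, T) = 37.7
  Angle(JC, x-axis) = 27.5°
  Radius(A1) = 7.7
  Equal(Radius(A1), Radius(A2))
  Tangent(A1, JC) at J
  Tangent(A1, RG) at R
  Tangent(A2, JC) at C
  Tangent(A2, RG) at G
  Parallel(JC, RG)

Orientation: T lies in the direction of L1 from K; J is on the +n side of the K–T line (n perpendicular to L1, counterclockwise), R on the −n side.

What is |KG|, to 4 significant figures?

38.48

The slot axis is L1's direction at 27.5°, so u = (cos 27.5°, sin 27.5°) = (0.8870, 0.4617) and n = (−sin 27.5°, cos 27.5°) = (-0.4617, 0.8870). K is at the origin and T lies 37.7 along u from K, so T = 37.7·u = (33.44, 17.41). Tangency of A1 to both parallel lines with radius 7.7 puts J and R at K ± 7.7·n: J = (-3.555, 6.830), R = (3.555, -6.830). Equal radii place C and G the same way about T: C = T + 7.7·n = (29.88, 24.24), G = T − 7.7·n = (37.00, 10.58). Then |KG| = |G − K| = 38.48.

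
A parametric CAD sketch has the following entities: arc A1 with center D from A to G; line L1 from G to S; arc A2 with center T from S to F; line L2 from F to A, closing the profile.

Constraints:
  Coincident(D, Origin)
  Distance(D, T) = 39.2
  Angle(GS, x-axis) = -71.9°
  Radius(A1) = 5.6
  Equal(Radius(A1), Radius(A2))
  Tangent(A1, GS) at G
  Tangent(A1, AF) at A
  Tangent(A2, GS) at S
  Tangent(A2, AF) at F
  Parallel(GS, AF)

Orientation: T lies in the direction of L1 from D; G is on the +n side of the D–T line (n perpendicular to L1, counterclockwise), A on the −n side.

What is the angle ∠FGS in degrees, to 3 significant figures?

15.9°

The slot axis is L1's direction at -71.9°, so u = (cos -71.9°, sin -71.9°) = (0.311, -0.951) and n = (−sin -71.9°, cos -71.9°) = (0.951, 0.311). D is at the origin and T lies 39.2 along u from D, so T = 39.2·u = (12.2, -37.3). Tangency of A1 to both parallel lines with radius 5.6 puts G and A at D ± 5.6·n: G = (5.32, 1.74), A = (-5.32, -1.74). Equal radii place S and F the same way about T: S = T + 5.6·n = (17.5, -35.5), F = T − 5.6·n = (6.86, -39.0). Then cos ∠FGS = GF·GS / (|GF||GS|), giving 15.9°.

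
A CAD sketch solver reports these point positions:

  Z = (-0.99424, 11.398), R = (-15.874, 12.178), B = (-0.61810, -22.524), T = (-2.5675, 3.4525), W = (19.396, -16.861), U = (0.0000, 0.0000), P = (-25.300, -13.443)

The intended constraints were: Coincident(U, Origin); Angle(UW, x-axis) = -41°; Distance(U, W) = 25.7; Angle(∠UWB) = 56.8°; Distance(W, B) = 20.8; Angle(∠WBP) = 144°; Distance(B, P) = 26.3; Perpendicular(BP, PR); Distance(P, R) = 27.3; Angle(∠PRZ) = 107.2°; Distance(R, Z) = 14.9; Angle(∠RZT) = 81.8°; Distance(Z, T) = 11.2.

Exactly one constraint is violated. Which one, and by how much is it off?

Distance(Z, T) = 11.2 — off by 3.10.

U = (0.00, 0.00) ✓; UW at -41.00° ✓; |UW| = 25.70 ✓; ∠UWB = 56.80° ✓; |WB| = 20.80 ✓; ∠WBP = 144.0° ✓; |BP| = 26.30 ✓; ∠(BP, PR) = 90.00° ✓; |PR| = 27.30 ✓; ∠PRZ = 107.2° ✓; |RZ| = 14.90 ✓; ∠RZT = 81.80° ✓; |ZT| = 8.100 ✗.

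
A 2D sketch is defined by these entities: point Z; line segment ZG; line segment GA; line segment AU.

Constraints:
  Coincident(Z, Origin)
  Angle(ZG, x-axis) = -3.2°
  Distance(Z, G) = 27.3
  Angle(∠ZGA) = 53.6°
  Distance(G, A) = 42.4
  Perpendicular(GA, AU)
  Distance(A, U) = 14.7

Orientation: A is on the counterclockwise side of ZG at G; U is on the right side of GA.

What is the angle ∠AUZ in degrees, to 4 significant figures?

35.54°

Z is at the origin; ZG runs at -3.2° with length 27.3, so G = 27.3·(cos -3.2°, sin -3.2°) = (27.26, -1.524). ∠ZGA = 53.6°, so GA runs at -3.2° + (180° − 53.6°) = 123.2° from the x-axis; with |GA| = 42.4, A = G + 42.4·(cos 123.2°, sin 123.2°) = (4.041, 33.95). The perpendicularity gives AU at right angles to GA; with |AU| = 14.7 on the right of GA, U = A + 14.7·(0.8368, 0.5476) = (16.34, 42.00). Then cos ∠AUZ = UA·UZ / (|UA||UZ|), giving 35.54°.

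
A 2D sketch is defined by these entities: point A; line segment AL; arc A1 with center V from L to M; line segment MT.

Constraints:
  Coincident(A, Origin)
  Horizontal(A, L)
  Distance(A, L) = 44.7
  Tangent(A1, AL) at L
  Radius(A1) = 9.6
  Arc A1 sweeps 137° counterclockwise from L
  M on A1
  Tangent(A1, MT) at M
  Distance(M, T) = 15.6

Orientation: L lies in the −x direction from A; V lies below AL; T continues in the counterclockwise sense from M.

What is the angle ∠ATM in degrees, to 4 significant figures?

102.6°

On A1, L sits at bearing 90° from V; a 137° counterclockwise sweep puts M at bearing 227°, so M = V + 9.6·(cos 227°, sin 227°) = (-51.25, -16.62). Tangency of A1 to MT means the radius VM is perpendicular to MT, so MT runs along (−sin 227°, cos 227°); with |MT| = 15.6, T = (-39.84, -27.26). Then cos ∠ATM = TA·TM / (|TA||TM|), giving 102.6°.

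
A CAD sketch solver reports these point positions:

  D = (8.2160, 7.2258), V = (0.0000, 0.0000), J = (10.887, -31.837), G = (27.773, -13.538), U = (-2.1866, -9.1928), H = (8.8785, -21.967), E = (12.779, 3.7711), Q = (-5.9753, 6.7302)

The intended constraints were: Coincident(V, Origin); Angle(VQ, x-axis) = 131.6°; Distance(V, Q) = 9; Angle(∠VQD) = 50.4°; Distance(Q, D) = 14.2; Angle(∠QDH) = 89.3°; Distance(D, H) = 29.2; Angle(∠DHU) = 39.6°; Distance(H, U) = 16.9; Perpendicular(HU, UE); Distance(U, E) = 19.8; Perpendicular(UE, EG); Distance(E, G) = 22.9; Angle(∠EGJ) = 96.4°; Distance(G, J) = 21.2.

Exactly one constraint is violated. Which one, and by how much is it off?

Distance(G, J) = 21.2 — off by 3.70.

V = (0.00, 0.00) ✓; VQ at 131.6° ✓; |VQ| = 9.000 ✓; ∠VQD = 50.40° ✓; |QD| = 14.20 ✓; ∠QDH = 89.30° ✓; |DH| = 29.20 ✓; ∠DHU = 39.60° ✓; |HU| = 16.90 ✓; ∠(HU, UE) = 90.00° ✓; |UE| = 19.80 ✓; ∠(UE, EG) = 90.00° ✓; |EG| = 22.90 ✓; ∠EGJ = 96.40° ✓; |GJ| = 24.90 ✗.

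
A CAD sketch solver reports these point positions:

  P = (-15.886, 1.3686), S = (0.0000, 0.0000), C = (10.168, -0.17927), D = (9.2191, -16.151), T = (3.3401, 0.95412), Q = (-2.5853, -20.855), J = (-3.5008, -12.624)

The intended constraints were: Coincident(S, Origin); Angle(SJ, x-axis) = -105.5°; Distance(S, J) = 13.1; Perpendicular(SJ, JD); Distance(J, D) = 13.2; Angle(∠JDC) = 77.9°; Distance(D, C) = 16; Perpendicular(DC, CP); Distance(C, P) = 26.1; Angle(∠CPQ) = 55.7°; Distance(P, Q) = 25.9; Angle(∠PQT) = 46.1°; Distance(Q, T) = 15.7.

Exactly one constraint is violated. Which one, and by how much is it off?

Distance(Q, T) = 15.7 — off by 6.90.

S = (0.00, 0.00) ✓; SJ at -105.5° ✓; |SJ| = 13.10 ✓; ∠(SJ, JD) = 90.00° ✓; |JD| = 13.20 ✓; ∠JDC = 77.90° ✓; |DC| = 16.00 ✓; ∠(DC, CP) = 90.00° ✓; |CP| = 26.10 ✓; ∠CPQ = 55.70° ✓; |PQ| = 25.90 ✓; ∠PQT = 46.10° ✓; |QT| = 22.60 ✗.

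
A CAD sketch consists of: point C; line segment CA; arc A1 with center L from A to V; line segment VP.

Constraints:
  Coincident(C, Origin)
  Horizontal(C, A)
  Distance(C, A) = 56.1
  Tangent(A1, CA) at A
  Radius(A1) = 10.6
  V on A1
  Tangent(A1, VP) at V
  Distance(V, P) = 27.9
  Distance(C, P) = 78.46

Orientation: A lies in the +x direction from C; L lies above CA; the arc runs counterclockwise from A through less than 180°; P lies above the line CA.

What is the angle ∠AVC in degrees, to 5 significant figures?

34.397°

Checks: |LV| = 10.60 ✓; ∠(LV, VP) = 90.00° ✓; |VP| = 27.90 ✓; |CP| = 78.46 ✓.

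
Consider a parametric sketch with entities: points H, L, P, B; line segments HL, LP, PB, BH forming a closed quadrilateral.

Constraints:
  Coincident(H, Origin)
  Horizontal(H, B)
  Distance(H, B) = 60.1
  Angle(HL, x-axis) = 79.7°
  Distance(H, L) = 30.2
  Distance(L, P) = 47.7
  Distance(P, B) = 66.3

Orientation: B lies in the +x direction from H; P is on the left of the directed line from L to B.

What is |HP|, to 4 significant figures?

74.40

H is at the origin; H and B share the same y with |HB| = 60.1 and B in +x, so B = (60.1, 0). HL runs at 79.7° with |HL| = 30.2, so L = (5.400, 29.71). P is determined by |LP| = 47.7 and |PB| = 66.3 together: it lies at the intersection of circle(L, 47.7) and circle(B, 66.3). With |LB| = 62.25, the foot of the radical line on LB is 14.09 from L and the perpendicular offset is √(47.7² − 14.09²) = 45.57. Taking the left-of-LB solution: P = (39.54, 63.03).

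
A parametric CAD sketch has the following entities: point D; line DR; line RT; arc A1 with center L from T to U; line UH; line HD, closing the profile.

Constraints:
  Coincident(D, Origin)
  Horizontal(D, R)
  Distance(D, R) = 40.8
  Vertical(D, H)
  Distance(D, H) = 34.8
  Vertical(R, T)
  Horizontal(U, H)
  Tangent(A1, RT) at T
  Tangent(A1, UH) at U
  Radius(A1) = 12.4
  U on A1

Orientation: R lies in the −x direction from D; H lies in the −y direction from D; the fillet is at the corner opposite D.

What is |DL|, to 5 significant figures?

36.171

D is at the origin; DR is horizontal with |DR| = 40.8 and R on the −x side, so R = (-40.800, 0.0000). DH is vertical with |DH| = 34.8 and H on the −y side, so H = (0.0000, -34.800). The virtual corner opposite D is at (-40.800, -34.800). The tangent condition forces LT to be normal to RT and since A1 is tangent to UH there, LU ⟂ UH, with radius 12.4, so the center L sits 12.4 in from both sides at L = (-28.400, -22.400). Then |DL| = |L − D| = 36.171.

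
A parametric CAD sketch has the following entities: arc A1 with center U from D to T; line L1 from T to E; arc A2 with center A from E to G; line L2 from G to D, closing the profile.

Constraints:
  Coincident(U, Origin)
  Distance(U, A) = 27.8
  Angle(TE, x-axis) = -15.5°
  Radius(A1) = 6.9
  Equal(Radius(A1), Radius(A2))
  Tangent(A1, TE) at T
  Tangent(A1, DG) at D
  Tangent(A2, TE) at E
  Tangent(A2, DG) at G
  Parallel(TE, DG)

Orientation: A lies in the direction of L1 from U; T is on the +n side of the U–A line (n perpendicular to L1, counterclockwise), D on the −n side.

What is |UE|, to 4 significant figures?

28.64

The slot axis is L1's direction at -15.5°, so u = (cos -15.5°, sin -15.5°) = (0.9636, -0.2672) and n = (−sin -15.5°, cos -15.5°) = (0.2672, 0.9636). U is at the origin and A lies 27.8 along u from U, so A = 27.8·u = (26.79, -7.429). Tangency of A1 to both parallel lines with radius 6.9 puts T and D at U ± 6.9·n: T = (1.844, 6.649), D = (-1.844, -6.649). Equal radii place E and G the same way about A: E = A + 6.9·n = (28.63, -0.7802), G = A − 6.9·n = (24.94, -14.08). Then |UE| = |E − U| = 28.64.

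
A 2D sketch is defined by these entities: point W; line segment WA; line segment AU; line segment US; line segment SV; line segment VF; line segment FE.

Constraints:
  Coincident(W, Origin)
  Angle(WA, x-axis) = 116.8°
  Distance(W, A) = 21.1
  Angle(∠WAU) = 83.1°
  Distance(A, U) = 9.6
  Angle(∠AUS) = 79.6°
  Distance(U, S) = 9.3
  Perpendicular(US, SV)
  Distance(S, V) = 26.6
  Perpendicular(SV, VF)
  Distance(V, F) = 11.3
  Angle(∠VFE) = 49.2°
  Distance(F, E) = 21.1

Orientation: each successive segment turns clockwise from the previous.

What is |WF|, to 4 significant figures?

33.46

W is at the origin; WA runs at 116.8° with length 21.1, so A = (-9.514, 18.83). ∠WAU = 83.1° gives AU at 19.90° from the x-axis; with |AU| = 9.6, U = (-0.4868, 22.10). ∠AUS = 79.6° gives US at -80.50° from the x-axis; with |US| = 9.3, S = (1.048, 12.93). The perpendicularity gives SV at right angles to US, so SV runs at -170.5°; with |SV| = 26.6, V = (-25.19, 8.538). The perpendicularity gives VF at right angles to SV, so VF runs at 99.50°; with |VF| = 11.3, F = (-27.05, 19.68). Then |WF| = |F − W| = 33.46.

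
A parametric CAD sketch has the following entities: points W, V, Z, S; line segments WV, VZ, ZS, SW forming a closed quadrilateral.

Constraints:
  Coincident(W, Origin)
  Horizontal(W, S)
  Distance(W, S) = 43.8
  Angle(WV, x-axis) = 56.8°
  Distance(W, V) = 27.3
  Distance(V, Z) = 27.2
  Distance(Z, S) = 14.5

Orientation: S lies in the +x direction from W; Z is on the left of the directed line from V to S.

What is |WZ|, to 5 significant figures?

43.124

Checks: |VZ| = 27.20 ✓; |ZS| = 14.50 ✓.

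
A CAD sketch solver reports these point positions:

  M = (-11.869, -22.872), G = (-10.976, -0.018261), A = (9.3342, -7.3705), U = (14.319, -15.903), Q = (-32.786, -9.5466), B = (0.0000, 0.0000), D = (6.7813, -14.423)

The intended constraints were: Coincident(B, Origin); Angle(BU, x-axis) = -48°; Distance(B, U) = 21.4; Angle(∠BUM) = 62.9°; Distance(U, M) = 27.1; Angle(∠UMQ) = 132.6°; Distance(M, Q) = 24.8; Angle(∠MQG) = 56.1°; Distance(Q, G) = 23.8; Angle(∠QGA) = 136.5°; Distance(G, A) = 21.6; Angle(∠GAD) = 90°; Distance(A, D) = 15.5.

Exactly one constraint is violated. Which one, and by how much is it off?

Distance(A, D) = 15.5 — off by 8.00.

B = (0.00, 0.00) ✓; BU at -48.00° ✓; |BU| = 21.40 ✓; ∠BUM = 62.90° ✓; |UM| = 27.10 ✓; ∠UMQ = 132.6° ✓; |MQ| = 24.80 ✓; ∠MQG = 56.10° ✓; |QG| = 23.80 ✓; ∠QGA = 136.5° ✓; |GA| = 21.60 ✓; ∠GAD = 90.00° ✓; |AD| = 7.500 ✗.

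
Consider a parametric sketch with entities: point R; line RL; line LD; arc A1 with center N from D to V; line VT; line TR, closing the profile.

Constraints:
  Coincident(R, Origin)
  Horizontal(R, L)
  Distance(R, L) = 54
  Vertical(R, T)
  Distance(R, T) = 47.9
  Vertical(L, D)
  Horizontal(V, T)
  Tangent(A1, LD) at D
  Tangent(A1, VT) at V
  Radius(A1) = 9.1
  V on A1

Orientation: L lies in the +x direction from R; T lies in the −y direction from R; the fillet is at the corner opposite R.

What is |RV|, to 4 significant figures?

65.65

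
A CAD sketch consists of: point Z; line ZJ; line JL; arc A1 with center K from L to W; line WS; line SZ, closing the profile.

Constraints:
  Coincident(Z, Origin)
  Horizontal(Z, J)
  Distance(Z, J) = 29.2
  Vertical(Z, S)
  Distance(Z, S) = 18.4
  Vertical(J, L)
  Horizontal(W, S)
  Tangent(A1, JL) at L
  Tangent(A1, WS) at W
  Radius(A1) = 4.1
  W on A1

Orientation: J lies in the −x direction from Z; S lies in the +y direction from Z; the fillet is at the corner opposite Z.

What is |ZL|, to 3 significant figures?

32.5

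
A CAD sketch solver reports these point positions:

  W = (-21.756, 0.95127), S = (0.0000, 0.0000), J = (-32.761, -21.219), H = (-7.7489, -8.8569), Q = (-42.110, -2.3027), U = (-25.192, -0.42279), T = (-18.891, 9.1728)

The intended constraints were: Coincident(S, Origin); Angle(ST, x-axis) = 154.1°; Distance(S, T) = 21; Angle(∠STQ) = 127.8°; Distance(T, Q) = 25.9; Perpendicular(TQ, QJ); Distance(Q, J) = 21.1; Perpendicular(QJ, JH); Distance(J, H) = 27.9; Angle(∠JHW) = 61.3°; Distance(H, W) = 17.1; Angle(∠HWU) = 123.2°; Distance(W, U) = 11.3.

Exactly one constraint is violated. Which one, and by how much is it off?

Distance(W, U) = 11.3 — off by 7.60.

S = (0.00, 0.00) ✓; ST at 154.1° ✓; |ST| = 21.00 ✓; ∠STQ = 127.8° ✓; |TQ| = 25.90 ✓; ∠(TQ, QJ) = 90.00° ✓; |QJ| = 21.10 ✓; ∠(QJ, JH) = 90.00° ✓; |JH| = 27.90 ✓; ∠JHW = 61.30° ✓; |HW| = 17.10 ✓; ∠HWU = 123.2° ✓; |WU| = 3.701 ✗.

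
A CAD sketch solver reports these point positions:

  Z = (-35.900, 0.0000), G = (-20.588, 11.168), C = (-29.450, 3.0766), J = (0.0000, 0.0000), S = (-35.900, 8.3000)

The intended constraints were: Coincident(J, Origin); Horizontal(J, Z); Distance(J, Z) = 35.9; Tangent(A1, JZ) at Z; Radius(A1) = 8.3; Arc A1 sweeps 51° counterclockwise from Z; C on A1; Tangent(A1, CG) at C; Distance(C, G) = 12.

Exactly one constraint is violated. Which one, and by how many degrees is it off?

Tangent(A1, CG) at C — off by 8.60°.

J = (0.00, 0.00) ✓; J.y = 0.00, Z.y = 0.00 ✓; |JZ| = 35.90 ✓; ∠(SZ, ZJ) = 90.00° ✓; |SZ| = 8.300 ✓; bearing(S→C) − bearing(S→Z) = 51.00° ✓; |SC| = 8.300 ✓; ∠(SC, CG) = 98.60° ✗; |CG| = 12.00 ✓.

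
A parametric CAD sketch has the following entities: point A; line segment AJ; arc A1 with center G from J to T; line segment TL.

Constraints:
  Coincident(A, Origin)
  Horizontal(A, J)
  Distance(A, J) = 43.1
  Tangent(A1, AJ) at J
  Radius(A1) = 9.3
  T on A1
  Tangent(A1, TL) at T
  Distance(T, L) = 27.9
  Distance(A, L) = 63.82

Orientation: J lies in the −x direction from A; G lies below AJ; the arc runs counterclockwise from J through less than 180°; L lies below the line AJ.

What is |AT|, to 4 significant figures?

53.26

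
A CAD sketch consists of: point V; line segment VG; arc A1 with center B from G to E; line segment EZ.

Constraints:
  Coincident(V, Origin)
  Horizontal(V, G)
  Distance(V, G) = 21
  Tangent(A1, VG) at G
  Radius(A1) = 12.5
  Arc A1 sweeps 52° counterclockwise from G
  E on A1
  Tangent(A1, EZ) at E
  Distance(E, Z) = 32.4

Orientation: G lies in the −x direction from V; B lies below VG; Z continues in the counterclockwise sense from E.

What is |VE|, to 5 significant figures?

31.222

V is at the origin; VG is horizontal with |VG| = 21.0 and G on the −x side, so G = (-21.000, 0.0000). Tangency of A1 to VG means the radius BG is perpendicular to VG, so B = G + (0, -12.5) = (-21.000, -12.500). On A1, G sits at bearing 90° from B; a 52° counterclockwise sweep puts E at bearing 142°, so E = B + 12.5·(cos 142°, sin 142°) = (-30.850, -4.8042). Then |VE| = |E − V| = 31.222.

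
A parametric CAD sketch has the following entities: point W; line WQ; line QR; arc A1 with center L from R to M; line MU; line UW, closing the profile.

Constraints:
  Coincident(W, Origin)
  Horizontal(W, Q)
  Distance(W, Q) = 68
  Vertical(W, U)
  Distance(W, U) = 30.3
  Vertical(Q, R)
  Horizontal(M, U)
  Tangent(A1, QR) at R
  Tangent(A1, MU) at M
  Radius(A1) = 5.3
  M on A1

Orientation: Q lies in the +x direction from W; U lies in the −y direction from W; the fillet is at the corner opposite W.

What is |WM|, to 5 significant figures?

69.637

W is at the origin; W and Q share the same y with |WQ| = 68.0 and Q on the +x side, so Q = (68.000, 0.0000). W and U share the same x with |WU| = 30.3 and U on the −y side, so U = (0.0000, -30.300). The virtual corner opposite W is at (68.000, -30.300). Tangency of A1 to QR means the radius LR is perpendicular to QR and since A1 is tangent to MU there, LM ⟂ MU, with radius 5.3, so the center L sits 5.3 in from both sides at L = (62.700, -25.000). That places the tangent points at R = (68.000, -25.000) on QR and M = (62.700, -30.300) on MU. Then |WM| = |M − W| = 69.637.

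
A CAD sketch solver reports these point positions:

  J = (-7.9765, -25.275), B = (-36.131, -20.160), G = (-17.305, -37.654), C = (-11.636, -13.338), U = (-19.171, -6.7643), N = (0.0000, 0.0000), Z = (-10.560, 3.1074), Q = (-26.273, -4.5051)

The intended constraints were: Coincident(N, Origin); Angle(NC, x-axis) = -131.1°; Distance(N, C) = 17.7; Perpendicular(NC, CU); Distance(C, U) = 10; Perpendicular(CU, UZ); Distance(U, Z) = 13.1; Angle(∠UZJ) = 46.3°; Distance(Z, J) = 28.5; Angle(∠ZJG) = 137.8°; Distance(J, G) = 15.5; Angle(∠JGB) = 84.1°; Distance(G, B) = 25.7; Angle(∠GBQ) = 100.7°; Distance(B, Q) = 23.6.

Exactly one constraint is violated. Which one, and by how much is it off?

Distance(B, Q) = 23.6 — off by 5.10.

N = (0.00, 0.00) ✓; NC at -131.1° ✓; |NC| = 17.70 ✓; ∠(NC, CU) = 90.00° ✓; |CU| = 9.999 ✓; ∠(CU, UZ) = 90.00° ✓; |UZ| = 13.10 ✓; ∠UZJ = 46.30° ✓; |ZJ| = 28.50 ✓; ∠ZJG = 137.8° ✓; |JG| = 15.50 ✓; ∠JGB = 84.10° ✓; |GB| = 25.70 ✓; ∠GBQ = 100.7° ✓; |BQ| = 18.50 ✗.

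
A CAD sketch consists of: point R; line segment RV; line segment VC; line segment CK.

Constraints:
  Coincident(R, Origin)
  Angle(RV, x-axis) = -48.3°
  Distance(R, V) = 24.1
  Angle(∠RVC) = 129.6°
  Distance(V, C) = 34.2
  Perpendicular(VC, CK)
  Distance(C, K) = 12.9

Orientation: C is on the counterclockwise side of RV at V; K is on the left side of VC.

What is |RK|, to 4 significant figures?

49.89

R is at the origin; RV runs at -48.3° with length 24.1, so V = 24.1·(cos -48.3°, sin -48.3°) = (16.03, -17.99). ∠RVC = 129.6°, so VC runs at -48.3° + (180° − 129.6°) = 2.100° from the x-axis; with |VC| = 34.2, C = V + 34.2·(cos 2.100°, sin 2.100°) = (50.21, -16.74). VC is perpendicular to CK; with |CK| = 12.9 on the left of VC, K = C + 12.9·(-0.03664, 0.9993) = (49.74, -3.849). Then |RK| = |K − R| = 49.89.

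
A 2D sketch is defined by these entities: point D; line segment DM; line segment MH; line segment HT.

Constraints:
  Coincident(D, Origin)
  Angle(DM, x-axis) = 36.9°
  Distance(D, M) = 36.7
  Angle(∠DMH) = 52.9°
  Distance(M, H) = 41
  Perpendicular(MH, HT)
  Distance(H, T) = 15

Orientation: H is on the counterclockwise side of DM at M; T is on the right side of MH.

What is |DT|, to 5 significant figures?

48.122

∠DMH = 52.9°, so MH runs at 36.9° + (180° − 52.9°) = 164.00° from the x-axis; with |MH| = 41.0, H = M + 41.0·(cos 164.00°, sin 164.00°) = (-10.063, 33.337). MH is perpendicular to HT; with |HT| = 15.0 on the right of MH, T = H + 15.0·(0.27564, 0.96126) = (-5.9287, 47.755). Then |DT| = |T − D| = 48.122.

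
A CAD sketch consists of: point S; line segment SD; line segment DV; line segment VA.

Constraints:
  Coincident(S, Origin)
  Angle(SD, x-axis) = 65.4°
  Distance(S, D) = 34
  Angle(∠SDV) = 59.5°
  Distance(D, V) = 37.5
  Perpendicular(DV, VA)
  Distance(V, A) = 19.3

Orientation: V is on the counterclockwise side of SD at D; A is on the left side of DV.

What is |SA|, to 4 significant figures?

22.58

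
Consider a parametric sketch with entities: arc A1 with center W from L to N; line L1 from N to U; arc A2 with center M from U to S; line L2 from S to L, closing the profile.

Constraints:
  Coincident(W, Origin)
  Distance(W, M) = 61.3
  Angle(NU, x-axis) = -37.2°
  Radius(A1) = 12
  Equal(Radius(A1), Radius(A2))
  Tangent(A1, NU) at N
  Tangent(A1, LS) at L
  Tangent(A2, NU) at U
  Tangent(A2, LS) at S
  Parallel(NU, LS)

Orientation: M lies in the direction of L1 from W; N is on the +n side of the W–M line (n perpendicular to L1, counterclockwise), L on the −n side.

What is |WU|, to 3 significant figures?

62.5

The slot axis is L1's direction at -37.2°, so u = (cos -37.2°, sin -37.2°) = (0.797, -0.605) and n = (−sin -37.2°, cos -37.2°) = (0.605, 0.797). W is at the origin and M lies 61.3 along u from W, so M = 61.3·u = (48.8, -37.1). Tangency of A1 to both parallel lines with radius 12.0 puts N and L at W ± 12.0·n: N = (7.26, 9.56), L = (-7.26, -9.56). Equal radii place U and S the same way about M: U = M + 12.0·n = (56.1, -27.5), S = M − 12.0·n = (41.6, -46.6). Then |WU| = |U − W| = 62.5.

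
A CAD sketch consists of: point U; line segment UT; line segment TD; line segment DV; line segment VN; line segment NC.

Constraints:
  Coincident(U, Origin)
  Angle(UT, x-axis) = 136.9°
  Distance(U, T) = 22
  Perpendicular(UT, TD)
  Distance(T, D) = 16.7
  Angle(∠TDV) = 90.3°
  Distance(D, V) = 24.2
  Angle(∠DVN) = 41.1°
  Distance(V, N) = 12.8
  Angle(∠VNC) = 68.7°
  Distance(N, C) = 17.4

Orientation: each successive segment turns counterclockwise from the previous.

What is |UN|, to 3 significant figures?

11.2

∠TDV = 90.3° gives DV at -43.4° from the x-axis; with |DV| = 24.2, V = (-9.89, -13.8). ∠DVN = 41.1° gives VN at 95.5° from the x-axis; with |VN| = 12.8, N = (-11.1, -1.05). Then |UN| = |N − U| = 11.2.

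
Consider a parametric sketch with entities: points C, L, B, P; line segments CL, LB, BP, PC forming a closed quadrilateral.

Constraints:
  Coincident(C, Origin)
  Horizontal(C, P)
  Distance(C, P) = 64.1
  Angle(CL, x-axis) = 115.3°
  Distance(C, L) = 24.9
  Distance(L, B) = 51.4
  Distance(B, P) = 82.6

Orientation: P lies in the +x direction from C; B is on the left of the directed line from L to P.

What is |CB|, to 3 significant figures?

68.5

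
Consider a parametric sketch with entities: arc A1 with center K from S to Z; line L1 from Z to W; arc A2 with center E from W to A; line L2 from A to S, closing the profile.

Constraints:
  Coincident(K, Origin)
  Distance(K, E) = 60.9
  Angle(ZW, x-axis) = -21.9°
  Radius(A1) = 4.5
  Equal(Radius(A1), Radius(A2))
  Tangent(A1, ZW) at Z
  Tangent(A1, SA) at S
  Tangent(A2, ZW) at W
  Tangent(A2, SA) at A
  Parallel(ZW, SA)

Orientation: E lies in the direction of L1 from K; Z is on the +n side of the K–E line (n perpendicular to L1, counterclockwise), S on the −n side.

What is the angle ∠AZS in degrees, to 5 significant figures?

81.593°

Tangency of A1 to both parallel lines with radius 4.5 puts Z and S at K ± 4.5·n: Z = (1.6784, 4.1753), S = (-1.6784, -4.1753). Equal radii place W and A the same way about E: W = E + 4.5·n = (58.184, -18.540), A = E − 4.5·n = (54.827, -26.890). Then cos ∠AZS = ZA·ZS / (|ZA||ZS|), giving 81.593°.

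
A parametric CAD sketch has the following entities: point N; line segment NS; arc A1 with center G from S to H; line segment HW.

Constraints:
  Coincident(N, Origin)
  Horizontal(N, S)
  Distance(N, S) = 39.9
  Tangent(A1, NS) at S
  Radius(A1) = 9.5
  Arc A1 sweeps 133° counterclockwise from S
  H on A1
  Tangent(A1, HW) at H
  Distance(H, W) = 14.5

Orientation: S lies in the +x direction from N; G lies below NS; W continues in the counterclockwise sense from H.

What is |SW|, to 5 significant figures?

26.746

N is at the origin; NS is horizontal with |NS| = 39.9 and S on the +x side, so S = (39.900, 0.0000). The tangent condition forces GS to be normal to NS, so G = S + (0, -9.5) = (39.900, -9.5000). On A1, S sits at bearing 90° from G; a 133° counterclockwise sweep puts H at bearing 223°, so H = G + 9.5·(cos 223°, sin 223°) = (32.952, -15.979). Tangency of A1 to HW means the radius GH is perpendicular to HW, so HW runs along (−sin 223°, cos 223°); with |HW| = 14.5, W = (42.841, -26.584). Then |SW| = |W − S| = 26.746.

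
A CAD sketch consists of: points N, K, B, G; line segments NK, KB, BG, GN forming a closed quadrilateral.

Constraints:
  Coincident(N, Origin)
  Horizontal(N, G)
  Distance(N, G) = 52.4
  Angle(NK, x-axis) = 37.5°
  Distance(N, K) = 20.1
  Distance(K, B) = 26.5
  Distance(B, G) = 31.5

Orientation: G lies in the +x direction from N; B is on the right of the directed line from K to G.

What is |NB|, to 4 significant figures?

27.12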